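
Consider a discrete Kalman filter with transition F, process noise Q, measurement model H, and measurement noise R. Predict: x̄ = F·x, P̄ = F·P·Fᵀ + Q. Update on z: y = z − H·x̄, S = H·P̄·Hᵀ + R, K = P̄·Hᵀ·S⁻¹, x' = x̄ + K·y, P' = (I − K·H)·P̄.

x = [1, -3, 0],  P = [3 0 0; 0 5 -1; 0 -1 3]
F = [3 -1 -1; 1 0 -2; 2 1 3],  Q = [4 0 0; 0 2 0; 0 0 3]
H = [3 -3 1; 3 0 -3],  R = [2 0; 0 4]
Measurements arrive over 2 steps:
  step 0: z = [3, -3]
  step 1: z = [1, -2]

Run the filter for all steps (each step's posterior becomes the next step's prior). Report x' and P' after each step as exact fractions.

step 0: x̄ = F·x = [6, 1, -1]
step 0: P̄ = F·P·Fᵀ + Q = [37 13 8; 13 17 -10; 8 -10 41]
step 0: y = z − H·x̄ = [-11, -24]
step 0: S = H·P̄·Hᵀ + R = [403 -45; -45 562]
step 0: K = P̄·Hᵀ·S⁻¹ = [48875/224461 38661/224461; -9259/224461 26817/224461; 48935/224461 -35622/224461]
step 0: x' = x̄ + K·y = [-118723/224461, -317298/224461, 92182/224461]
step 0: P' = (I − K·H)·P̄ = [1031550/224461 1325634/224461 980002/224461; 1325634/224461 1761766/224461 1289878/224461; 980002/224461 1289878/224461 1027498/224461]
step 1: x̄ = F·x = [-131053/224461, -303087/224461, -278198/224461]
step 1: P̄ = F·P·Fᵀ + Q = [1716998/224461 -456246/224461 4371176/224461; -456246/224461 1670456/224461 -6336012/224461; 4371176/224461 -6336012/224461 40610659/224461]
step 1: y = z − H·x̄ = [-13443/224461, -890357/224461]
step 1: S = H·P̄·Hᵀ + R = [144002223/224461 -185523945/224461; -185523945/224461 303165589/224461]
step 1: K = P̄·Hᵀ·S⁻¹ = [4064197831/20576814201 648888983/6858938067; -144191654/2286312689 44787228/2286312689; 4187880461/20576814201 -1605423212/6858938067]
step 1: x' = x̄ + K·y = [-2219894071/2286312689, -3256199997/2286312689, -738820181/2286312689]
step 1: P' = (I − K·H)·P̄ = [29260967056/20576814201 3937774690/2286312689 26665411124/20576814201; 3937774690/2286312689 5326588588/2286312689 3878058386/2286312689; 26665411124/20576814201 3878058386/2286312689 33087103972/20576814201]

step 0: x' = [-118723/224461, -317298/224461, 92182/224461], P' = [1031550/224461 1325634/224461 980002/224461; 1325634/224461 1761766/224461 1289878/224461; 980002/224461 1289878/224461 1027498/224461]
step 1: x' = [-2219894071/2286312689, -3256199997/2286312689, -738820181/2286312689], P' = [29260967056/20576814201 3937774690/2286312689 26665411124/20576814201; 3937774690/2286312689 5326588588/2286312689 3878058386/2286312689; 26665411124/20576814201 3878058386/2286312689 33087103972/20576814201]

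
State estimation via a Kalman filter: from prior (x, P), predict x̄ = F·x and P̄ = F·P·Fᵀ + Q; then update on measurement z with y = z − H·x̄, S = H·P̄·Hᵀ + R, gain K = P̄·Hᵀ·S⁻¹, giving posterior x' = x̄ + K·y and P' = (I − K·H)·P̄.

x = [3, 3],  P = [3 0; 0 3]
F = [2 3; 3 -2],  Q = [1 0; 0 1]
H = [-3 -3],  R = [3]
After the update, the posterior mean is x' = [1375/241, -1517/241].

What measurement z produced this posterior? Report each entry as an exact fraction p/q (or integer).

x̄ = F·x = [15, 3]
P̄ = F·P·Fᵀ + Q = [40 0; 0 40]
S = H·P̄·Hᵀ + R = [723]
K = P̄·Hᵀ·S⁻¹ = [-40/241; -40/241]
x' − x̄ = [-2240/241, -2240/241] = K·y
y = (KᵀK)⁻¹·Kᵀ·(x' − x̄) = [56]
z = y + H·x̄ = [56] + [-54] = [2]

z = [2]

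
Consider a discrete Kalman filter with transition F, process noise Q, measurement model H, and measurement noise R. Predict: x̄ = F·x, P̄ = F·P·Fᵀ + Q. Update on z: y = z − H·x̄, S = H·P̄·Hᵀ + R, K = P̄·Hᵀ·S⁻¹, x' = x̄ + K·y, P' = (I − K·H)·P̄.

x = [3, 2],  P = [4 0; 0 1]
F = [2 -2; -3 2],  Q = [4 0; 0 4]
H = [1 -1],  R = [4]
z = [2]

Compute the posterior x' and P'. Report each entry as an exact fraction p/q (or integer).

x̄ = F·x = [2, -5]
P̄ = F·P·Fᵀ + Q = [24 -28; -28 44]
y = z − H·x̄ = [-5]
S = H·P̄·Hᵀ + R = [128]
K = P̄·Hᵀ·S⁻¹ = [13/32; -9/16]
x' = x̄ + K·y = [-1/32, -35/16]
P' = (I − K·H)·P̄ = [23/8 5/4; 5/4 7/2]

x' = [-1/32, -35/16]
P' = [23/8 5/4; 5/4 7/2]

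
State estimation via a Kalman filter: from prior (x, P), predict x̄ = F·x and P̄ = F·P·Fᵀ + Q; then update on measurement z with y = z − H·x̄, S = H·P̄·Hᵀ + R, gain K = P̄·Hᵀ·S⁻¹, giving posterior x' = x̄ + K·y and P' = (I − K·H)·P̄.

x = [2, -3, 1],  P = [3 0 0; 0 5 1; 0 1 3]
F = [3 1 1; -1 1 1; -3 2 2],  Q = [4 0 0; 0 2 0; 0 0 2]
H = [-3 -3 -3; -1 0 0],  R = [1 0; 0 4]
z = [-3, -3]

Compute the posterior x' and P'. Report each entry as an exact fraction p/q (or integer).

x' = [5567/1665, -4691/11655, -3247/1665]
P' = [5956/1665 -1444/1665 -4508/1665; -1444/1665 16162/11655 -808/1665; -4508/1665 -808/1665 1088/333]

x̄ = F·x = [4, -4, -10]
P̄ = F·P·Fᵀ + Q = [41 1 -7; 1 15 29; -7 29 69]
y = z − H·x̄ = [-33, 1]
S = H·P̄·Hᵀ + R = [1540 105; 105 45]
K = P̄·Hᵀ·S⁻¹ = [-4/555 -1489/1665; -398/3885 361/1665; -124/555 1127/1665]
x' = x̄ + K·y = [5567/1665, -4691/11655, -3247/1665]
P' = (I − K·H)·P̄ = [5956/1665 -1444/1665 -4508/1665; -1444/1665 16162/11655 -808/1665; -4508/1665 -808/1665 1088/333]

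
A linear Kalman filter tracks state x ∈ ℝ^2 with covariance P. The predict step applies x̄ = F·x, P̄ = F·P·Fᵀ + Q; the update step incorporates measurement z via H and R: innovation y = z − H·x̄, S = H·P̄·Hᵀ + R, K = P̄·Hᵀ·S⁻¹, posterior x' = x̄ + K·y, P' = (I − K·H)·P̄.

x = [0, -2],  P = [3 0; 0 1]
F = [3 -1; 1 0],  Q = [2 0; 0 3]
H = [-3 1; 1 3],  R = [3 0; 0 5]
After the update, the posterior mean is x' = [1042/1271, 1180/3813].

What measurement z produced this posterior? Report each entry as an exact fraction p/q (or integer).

x̄ = F·x = [2, 0]
P̄ = F·P·Fᵀ + Q = [30 9; 9 6]
S = H·P̄·Hᵀ + R = [225 -144; -144 143]
K = P̄·Hᵀ·S⁻¹ = [-375/1271 129/1271; 295/3813 339/1271]
x' − x̄ = [-1500/1271, 1180/3813] = K·y
y = (KᵀK)⁻¹·Kᵀ·(x' − x̄) = [4, 0]
z = y + H·x̄ = [4, 0] + [-6, 2] = [-2, 2]

z = [-2, 2]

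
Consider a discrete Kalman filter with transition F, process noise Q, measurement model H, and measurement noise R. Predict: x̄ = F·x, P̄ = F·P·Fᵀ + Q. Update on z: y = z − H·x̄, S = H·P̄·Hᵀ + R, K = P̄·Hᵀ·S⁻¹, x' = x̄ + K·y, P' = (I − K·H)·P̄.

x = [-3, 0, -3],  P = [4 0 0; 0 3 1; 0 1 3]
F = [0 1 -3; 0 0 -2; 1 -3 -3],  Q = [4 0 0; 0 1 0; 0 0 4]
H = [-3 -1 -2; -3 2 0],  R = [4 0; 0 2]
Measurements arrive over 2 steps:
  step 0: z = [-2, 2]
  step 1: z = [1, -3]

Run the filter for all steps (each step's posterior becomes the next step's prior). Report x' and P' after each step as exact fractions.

step 0: x' = [4057/7079, 12319/7079, -4954/7079], P' = [7308/7079 8748/7079 -14312/7079; 8748/7079 66168/35395 -18248/7079; -14312/7079 -18248/7079 35344/7079]
step 1: x' = [1115984491/786922613, 441589606/786922613, -2320513174/786922613], P' = [564191028/786922613 650932620/786922613 -993080260/786922613; 650932620/786922613 1052396360/786922613 -1254480020/786922613; -993080260/786922613 -1254480020/786922613 2493240976/786922613]

step 0: x̄ = F·x = [9, 6, 6]
step 0: P̄ = F·P·Fᵀ + Q = [28 16 24; 16 13 24; 24 24 80]
step 0: y = z − H·x̄ = [43, 17]
step 0: S = H·P̄·Hᵀ + R = [1069 226; 226 114]
step 0: K = P̄·Hᵀ·S⁻¹ = [-512/7079 -2214/7079; -3727/35395 558/35395; -2376/7079 3220/7079]
step 0: x' = x̄ + K·y = [4057/7079, 12319/7079, -4954/7079]
step 0: P' = (I − K·H)·P̄ = [7308/7079 8748/7079 -14312/7079; 8748/7079 66168/35395 -18248/7079; -14312/7079 -18248/7079 35344/7079]
step 1: x̄ = F·x = [27181/7079, 9908/7079, -18038/7079]
step 1: P̄ = F·P·Fᵀ + Q = [2345668/35395 248560/7079 1102956/35395; 248560/7079 148455/7079 131200/7079; 1102956/35395 131200/7079 888712/35395]
step 1: y = z − H·x̄ = [62454/7079, 40490/7079]
step 1: S = H·P̄·Hᵀ + R = [48865987/35395 19891798/35395; 19891798/35395 9237302/35395]
step 1: K = P̄·Hᵀ·S⁻¹ = [-89336296/786922613 -195353922/786922613; -124058545/786922613 75997430/786922613; -188190288/786922613 235140370/786922613]
step 1: x' = x̄ + K·y = [1115984491/786922613, 441589606/786922613, -2320513174/786922613]
step 1: P' = (I − K·H)·P̄ = [564191028/786922613 650932620/786922613 -993080260/786922613; 650932620/786922613 1052396360/786922613 -1254480020/786922613; -993080260/786922613 -1254480020/786922613 2493240976/786922613]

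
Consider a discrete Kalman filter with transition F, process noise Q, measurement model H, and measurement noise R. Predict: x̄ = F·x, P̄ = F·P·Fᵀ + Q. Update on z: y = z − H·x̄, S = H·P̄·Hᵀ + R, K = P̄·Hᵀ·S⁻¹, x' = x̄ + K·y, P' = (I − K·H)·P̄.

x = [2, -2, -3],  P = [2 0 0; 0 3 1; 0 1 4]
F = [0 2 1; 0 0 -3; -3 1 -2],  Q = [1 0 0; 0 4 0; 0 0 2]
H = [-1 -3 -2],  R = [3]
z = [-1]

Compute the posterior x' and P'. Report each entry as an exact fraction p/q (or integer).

x̄ = F·x = [-7, 9, -2]
P̄ = F·P·Fᵀ + Q = [21 -18 -5; -18 40 21; -5 21 35]
y = z − H·x̄ = [15]
S = H·P̄·Hᵀ + R = [648]
K = P̄·Hᵀ·S⁻¹ = [43/648; -2/9; -16/81]
x' = x̄ + K·y = [-1297/216, 17/3, -134/27]
P' = (I − K·H)·P̄ = [11759/648 -76/9 283/81; -76/9 8 -67/9; 283/81 -67/9 787/81]

x' = [-1297/216, 17/3, -134/27]
P' = [11759/648 -76/9 283/81; -76/9 8 -67/9; 283/81 -67/9 787/81]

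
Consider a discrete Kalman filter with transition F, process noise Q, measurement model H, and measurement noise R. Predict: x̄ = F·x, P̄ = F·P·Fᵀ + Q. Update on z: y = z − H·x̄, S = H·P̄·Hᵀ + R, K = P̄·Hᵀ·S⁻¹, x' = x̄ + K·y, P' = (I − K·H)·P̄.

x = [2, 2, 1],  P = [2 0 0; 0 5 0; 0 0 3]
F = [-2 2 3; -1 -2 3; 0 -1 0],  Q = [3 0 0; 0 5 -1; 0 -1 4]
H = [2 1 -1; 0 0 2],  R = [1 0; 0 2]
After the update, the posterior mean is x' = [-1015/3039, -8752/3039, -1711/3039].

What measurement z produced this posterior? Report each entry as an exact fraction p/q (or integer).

x̄ = F·x = [3, -3, -2]
P̄ = F·P·Fᵀ + Q = [58 11 -10; 11 54 9; -10 9 9]
S = H·P̄·Hᵀ + R = [362 -40; -40 38]
K = P̄·Hᵀ·S⁻¹ = [2203/6078 -440/3039; 1633/6078 2299/3039; -10/3039 1429/3039]
x' − x̄ = [-10132/3039, 365/3039, 4367/3039] = K·y
y = (KᵀK)⁻¹·Kᵀ·(x' − x̄) = [-8, 3]
z = y + H·x̄ = [-8, 3] + [5, -4] = [-3, -1]

z = [-3, -1]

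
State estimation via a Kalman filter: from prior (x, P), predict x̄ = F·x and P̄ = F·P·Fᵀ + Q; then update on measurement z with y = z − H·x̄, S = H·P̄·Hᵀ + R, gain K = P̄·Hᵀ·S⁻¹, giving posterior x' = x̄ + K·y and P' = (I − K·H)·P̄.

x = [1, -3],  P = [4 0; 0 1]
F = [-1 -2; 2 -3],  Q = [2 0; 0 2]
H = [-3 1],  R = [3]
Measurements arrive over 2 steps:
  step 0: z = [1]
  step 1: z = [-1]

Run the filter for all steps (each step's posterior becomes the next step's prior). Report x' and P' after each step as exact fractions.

step 0: x̄ = F·x = [5, 11]
step 0: P̄ = F·P·Fᵀ + Q = [10 -2; -2 27]
step 0: y = z − H·x̄ = [5]
step 0: S = H·P̄·Hᵀ + R = [132]
step 0: K = P̄·Hᵀ·S⁻¹ = [-8/33; 1/4]
step 0: x' = x̄ + K·y = [125/33, 49/4]
step 0: P' = (I − K·H)·P̄ = [74/33 6; 6 75/4]
step 1: x̄ = F·x = [-1867/66, -3851/132]
step 1: P̄ = F·P·Fᵀ + Q = [3407/33 6733/66; 6733/66 14219/132]
step 1: y = z − H·x̄ = [-7483/132]
step 1: S = H·P̄·Hᵀ + R = [56471/132]
step 1: K = P̄·Hᵀ·S⁻¹ = [-27418/56471; -26179/56471]
step 1: x' = x̄ + K·y = [-43135/56471, -163427/56471]
step 1: P' = (I − K·H)·P̄ = [135152/56471 323202/56471; 323202/56471 891069/56471]

step 0: x' = [125/33, 49/4], P' = [74/33 6; 6 75/4]
step 1: x' = [-43135/56471, -163427/56471], P' = [135152/56471 323202/56471; 323202/56471 891069/56471]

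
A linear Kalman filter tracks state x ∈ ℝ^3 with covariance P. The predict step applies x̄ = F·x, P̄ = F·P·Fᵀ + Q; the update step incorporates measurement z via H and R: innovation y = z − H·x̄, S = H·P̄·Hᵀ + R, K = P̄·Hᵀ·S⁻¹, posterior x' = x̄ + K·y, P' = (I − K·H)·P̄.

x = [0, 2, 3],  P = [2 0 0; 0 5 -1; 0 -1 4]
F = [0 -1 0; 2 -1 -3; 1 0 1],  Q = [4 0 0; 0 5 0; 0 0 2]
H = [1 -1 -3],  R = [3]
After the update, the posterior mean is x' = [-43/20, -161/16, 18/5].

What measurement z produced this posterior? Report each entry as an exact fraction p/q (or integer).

z = [-3]

x̄ = F·x = [-2, -11, 3]
P̄ = F·P·Fᵀ + Q = [9 2 1; 2 48 -7; 1 -7 8]
S = H·P̄·Hᵀ + R = [80]
K = P̄·Hᵀ·S⁻¹ = [1/20; -5/16; -1/5]
x' − x̄ = [-3/20, 15/16, 3/5] = K·y
y = (KᵀK)⁻¹·Kᵀ·(x' − x̄) = [-3]
z = y + H·x̄ = [-3] + [0] = [-3]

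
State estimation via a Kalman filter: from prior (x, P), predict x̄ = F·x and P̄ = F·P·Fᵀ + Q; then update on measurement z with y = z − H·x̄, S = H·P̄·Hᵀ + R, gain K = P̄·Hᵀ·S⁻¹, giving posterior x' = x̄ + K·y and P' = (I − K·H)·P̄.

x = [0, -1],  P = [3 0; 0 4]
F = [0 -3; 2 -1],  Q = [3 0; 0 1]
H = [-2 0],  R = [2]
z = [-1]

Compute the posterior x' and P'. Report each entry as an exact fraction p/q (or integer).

x' = [42/79, 19/79]
P' = [39/79 12/79; 12/79 1055/79]

x̄ = F·x = [3, 1]
P̄ = F·P·Fᵀ + Q = [39 12; 12 17]
y = z − H·x̄ = [5]
S = H·P̄·Hᵀ + R = [158]
K = P̄·Hᵀ·S⁻¹ = [-39/79; -12/79]
x' = x̄ + K·y = [42/79, 19/79]
P' = (I − K·H)·P̄ = [39/79 12/79; 12/79 1055/79]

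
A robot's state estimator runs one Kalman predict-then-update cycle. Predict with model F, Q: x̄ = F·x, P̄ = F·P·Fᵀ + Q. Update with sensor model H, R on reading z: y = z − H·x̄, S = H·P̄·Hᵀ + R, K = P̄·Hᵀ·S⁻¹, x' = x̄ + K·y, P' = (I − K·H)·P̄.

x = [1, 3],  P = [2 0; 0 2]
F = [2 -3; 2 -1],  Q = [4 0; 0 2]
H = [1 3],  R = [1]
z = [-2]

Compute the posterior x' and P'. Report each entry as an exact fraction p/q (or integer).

x' = [-985/223, 177/223]
P' = [1506/223 -478/223; -478/223 176/223]

x̄ = F·x = [-7, -1]
P̄ = F·P·Fᵀ + Q = [30 14; 14 12]
y = z − H·x̄ = [8]
S = H·P̄·Hᵀ + R = [223]
K = P̄·Hᵀ·S⁻¹ = [72/223; 50/223]
x' = x̄ + K·y = [-985/223, 177/223]
P' = (I − K·H)·P̄ = [1506/223 -478/223; -478/223 176/223]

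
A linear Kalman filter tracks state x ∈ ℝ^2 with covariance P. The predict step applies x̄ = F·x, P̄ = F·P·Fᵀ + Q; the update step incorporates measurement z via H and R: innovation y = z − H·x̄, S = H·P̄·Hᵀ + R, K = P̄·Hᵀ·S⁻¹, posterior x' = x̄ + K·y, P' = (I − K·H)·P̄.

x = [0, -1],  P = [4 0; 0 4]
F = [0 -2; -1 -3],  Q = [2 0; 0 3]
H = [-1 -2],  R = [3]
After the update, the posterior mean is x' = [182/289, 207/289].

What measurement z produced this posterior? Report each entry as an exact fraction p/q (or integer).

z = [-2]

x̄ = F·x = [2, 3]
P̄ = F·P·Fᵀ + Q = [18 24; 24 43]
S = H·P̄·Hᵀ + R = [289]
K = P̄·Hᵀ·S⁻¹ = [-66/289; -110/289]
x' − x̄ = [-396/289, -660/289] = K·y
y = (KᵀK)⁻¹·Kᵀ·(x' − x̄) = [6]
z = y + H·x̄ = [6] + [-8] = [-2]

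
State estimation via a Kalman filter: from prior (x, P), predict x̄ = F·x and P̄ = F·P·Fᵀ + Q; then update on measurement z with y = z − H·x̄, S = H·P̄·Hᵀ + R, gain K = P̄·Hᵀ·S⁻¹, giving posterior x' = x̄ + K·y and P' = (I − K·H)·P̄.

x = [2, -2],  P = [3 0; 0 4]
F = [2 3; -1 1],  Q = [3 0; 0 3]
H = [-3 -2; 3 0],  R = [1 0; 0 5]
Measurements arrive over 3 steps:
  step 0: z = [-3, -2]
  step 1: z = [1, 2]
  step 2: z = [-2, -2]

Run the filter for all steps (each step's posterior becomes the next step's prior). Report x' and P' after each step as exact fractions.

step 0: x̄ = F·x = [-2, -4]
step 0: P̄ = F·P·Fᵀ + Q = [51 6; 6 10]
step 0: y = z − H·x̄ = [-17, 4]
step 0: S = H·P̄·Hᵀ + R = [572 -495; -495 464]
step 0: K = P̄·Hᵀ·S⁻¹ = [-75/1853 531/1853; -8722/20383 -774/1853]
step 0: x' = x̄ + K·y = [-307/1853, 32686/20383]
step 0: P' = (I − K·H)·P̄ = [885/1853 -1290/1853; -1290/1853 25646/20383]
step 1: x̄ = F·x = [91304/20383, 36063/20383]
step 1: P̄ = F·P·Fᵀ + Q = [160623/20383 71658/20383; 71658/20383 124910/20383]
step 1: y = z − H·x̄ = [33311/1853, -233146/20383]
step 1: S = H·P̄·Hᵀ + R = [256866/1853 -170505/1853; -170505/1853 1547522/20383]
step 1: K = P̄·Hᵀ·S⁻¹ = [-1041975/13979903 3090231/13979903; -15507206/41939709 -4322754/13979903]
step 1: x' = x̄ + K·y = [8543617/13979903, -56232929/41939709]
step 1: P' = (I − K·H)·P̄ = [5150385/13979903 -7204590/13979903; -7204590/13979903 40174258/41939709]
step 2: x̄ = F·x = [-39145695/13979903, -81863780/41939709]
step 2: P̄ = F·P·Fᵀ + Q = [96608943/13979903 37078078/13979903; 37078078/13979903 224672080/41939709]
step 2: y = z − H·x̄ = [-599918233/41939709, 89477279/13979903]
step 2: S = H·P̄·Hᵀ + R = [4883880298/41939709 -1091948955/13979903; -1091948955/13979903 939380002/13979903]
step 2: K = P̄·Hᵀ·S⁻¹ = [-5459744775/72301068407 15960555639/72301068407; -26551847038/72301068407 -22302910026/72301068407]
step 2: x' = x̄ + K·y = [-22201036453/72301068407, 95930262448/72301068407]
step 2: P' = (I − K·H)·P̄ = [26600926065/72301068407 -37171516710/72301068407; -37171516710/72301068407 69033198584/72301068407]

step 0: x' = [-307/1853, 32686/20383], P' = [885/1853 -1290/1853; -1290/1853 25646/20383]
step 1: x' = [8543617/13979903, -56232929/41939709], P' = [5150385/13979903 -7204590/13979903; -7204590/13979903 40174258/41939709]
step 2: x' = [-22201036453/72301068407, 95930262448/72301068407], P' = [26600926065/72301068407 -37171516710/72301068407; -37171516710/72301068407 69033198584/72301068407]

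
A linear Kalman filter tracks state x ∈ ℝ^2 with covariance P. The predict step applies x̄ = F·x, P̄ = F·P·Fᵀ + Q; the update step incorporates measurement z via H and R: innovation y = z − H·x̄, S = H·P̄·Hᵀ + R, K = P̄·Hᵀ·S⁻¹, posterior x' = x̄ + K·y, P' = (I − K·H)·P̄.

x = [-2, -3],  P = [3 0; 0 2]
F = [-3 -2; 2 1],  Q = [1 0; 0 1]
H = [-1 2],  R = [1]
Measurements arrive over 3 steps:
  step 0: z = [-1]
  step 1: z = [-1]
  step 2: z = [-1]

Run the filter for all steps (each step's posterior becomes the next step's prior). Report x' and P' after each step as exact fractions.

step 0: x' = [44/37, 1/37], P' = [52/37 18/37; 18/37 71/185]
step 1: x' = [8149/20026, -149/589], P' = [25553/20026 250/589; 250/589 208/589]
step 2: x' = [192850/392281, -94035/392281], P' = [499251/392281 166204/392281; 166204/392281 692301/1961405]

step 0: x̄ = F·x = [12, -7]
step 0: P̄ = F·P·Fᵀ + Q = [36 -22; -22 15]
step 0: y = z − H·x̄ = [25]
step 0: S = H·P̄·Hᵀ + R = [185]
step 0: K = P̄·Hᵀ·S⁻¹ = [-16/37; 52/185]
step 0: x' = x̄ + K·y = [44/37, 1/37]
step 0: P' = (I − K·H)·P̄ = [52/37 18/37; 18/37 71/185]
step 1: x̄ = F·x = [-134/37, 89/37]
step 1: P̄ = F·P·Fᵀ + Q = [3889/185 -2332/185; -2332/185 1656/185]
step 1: y = z − H·x̄ = [-349/37]
step 1: S = H·P̄·Hᵀ + R = [20026/185]
step 1: K = P̄·Hᵀ·S⁻¹ = [-8553/20026; 166/589]
step 1: x' = x̄ + K·y = [8149/20026, -149/589]
step 1: P' = (I − K·H)·P̄ = [25553/20026 250/589; 250/589 208/589]
step 2: x̄ = F·x = [-14315/20026, 5616/10013]
step 2: P̄ = F·P·Fᵀ + Q = [380291/20026 -113481/10013; -113481/10013 81655/10013]
step 2: y = z − H·x̄ = [-56805/20026]
step 2: S = H·P̄·Hᵀ + R = [1961405/20026]
step 2: K = P̄·Hᵀ·S⁻¹ = [-166843/392281; 553582/1961405]
step 2: x' = x̄ + K·y = [192850/392281, -94035/392281]
step 2: P' = (I − K·H)·P̄ = [499251/392281 166204/392281; 166204/392281 692301/1961405]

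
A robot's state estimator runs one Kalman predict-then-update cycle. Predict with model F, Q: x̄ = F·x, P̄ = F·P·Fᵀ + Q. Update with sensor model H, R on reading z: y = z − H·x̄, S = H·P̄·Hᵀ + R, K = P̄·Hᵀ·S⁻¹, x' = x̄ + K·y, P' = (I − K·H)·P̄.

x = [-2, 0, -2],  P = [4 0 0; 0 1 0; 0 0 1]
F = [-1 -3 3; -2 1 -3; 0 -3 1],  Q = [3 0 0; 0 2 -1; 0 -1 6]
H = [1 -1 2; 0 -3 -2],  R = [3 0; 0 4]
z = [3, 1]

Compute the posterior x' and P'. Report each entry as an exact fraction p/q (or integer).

x' = [-693/976, -247/244, 149/122]
P' = [108277/11712 6433/2928 -3035/976; 6433/2928 697/732 -217/244; -3035/976 -217/244 92/61]

x̄ = F·x = [-4, 10, -2]
P̄ = F·P·Fᵀ + Q = [25 -4 12; -4 28 -7; 12 -7 16]
y = z − H·x̄ = [21, 27]
S = H·P̄·Hᵀ + R = [204 36; 36 236]
K = P̄·Hᵀ·S⁻¹ = [3235/11712 -363/3904; -521/2928 -263/976; 259/976 -85/976]
x' = x̄ + K·y = [-693/976, -247/244, 149/122]
P' = (I − K·H)·P̄ = [108277/11712 6433/2928 -3035/976; 6433/2928 697/732 -217/244; -3035/976 -217/244 92/61]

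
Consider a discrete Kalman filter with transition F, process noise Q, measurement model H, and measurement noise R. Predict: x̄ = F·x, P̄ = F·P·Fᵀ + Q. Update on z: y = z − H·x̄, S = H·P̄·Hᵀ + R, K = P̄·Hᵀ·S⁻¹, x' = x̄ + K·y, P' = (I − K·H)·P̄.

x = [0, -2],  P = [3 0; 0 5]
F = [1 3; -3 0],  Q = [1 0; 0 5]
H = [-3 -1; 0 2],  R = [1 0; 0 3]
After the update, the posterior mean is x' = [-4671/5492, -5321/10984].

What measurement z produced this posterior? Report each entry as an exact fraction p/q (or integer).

z = [3, -1]

x̄ = F·x = [-6, 0]
P̄ = F·P·Fᵀ + Q = [49 -9; -9 32]
S = H·P̄·Hᵀ + R = [420 -10; -10 131]
K = P̄·Hᵀ·S⁻¹ = [-9129/27460 -447/2746; -3/10984 2683/5492]
x' − x̄ = [28281/5492, -5321/10984] = K·y
y = (KᵀK)⁻¹·Kᵀ·(x' − x̄) = [-15, -1]
z = y + H·x̄ = [-15, -1] + [18, 0] = [3, -1]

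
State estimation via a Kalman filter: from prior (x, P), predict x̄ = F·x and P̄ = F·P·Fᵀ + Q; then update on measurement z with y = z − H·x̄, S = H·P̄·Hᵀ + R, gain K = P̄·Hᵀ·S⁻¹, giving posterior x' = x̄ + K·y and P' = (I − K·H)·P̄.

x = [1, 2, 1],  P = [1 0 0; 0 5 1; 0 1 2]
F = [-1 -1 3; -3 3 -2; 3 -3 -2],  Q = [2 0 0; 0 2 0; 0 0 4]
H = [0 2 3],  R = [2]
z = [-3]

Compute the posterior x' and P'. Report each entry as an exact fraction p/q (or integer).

x̄ = F·x = [0, 1, -5]
P̄ = F·P·Fᵀ + Q = [20 -13 -7; -13 52 -46; -7 -46 78]
y = z − H·x̄ = [10]
S = H·P̄·Hᵀ + R = [360]
K = P̄·Hᵀ·S⁻¹ = [-47/360; -17/180; 71/180]
x' = x̄ + K·y = [-47/36, 1/18, -19/18]
P' = (I − K·H)·P̄ = [4991/360 -3139/180 2077/180; -3139/180 4391/90 -2933/90; 2077/180 -2933/90 1979/90]

x' = [-47/36, 1/18, -19/18]
P' = [4991/360 -3139/180 2077/180; -3139/180 4391/90 -2933/90; 2077/180 -2933/90 1979/90]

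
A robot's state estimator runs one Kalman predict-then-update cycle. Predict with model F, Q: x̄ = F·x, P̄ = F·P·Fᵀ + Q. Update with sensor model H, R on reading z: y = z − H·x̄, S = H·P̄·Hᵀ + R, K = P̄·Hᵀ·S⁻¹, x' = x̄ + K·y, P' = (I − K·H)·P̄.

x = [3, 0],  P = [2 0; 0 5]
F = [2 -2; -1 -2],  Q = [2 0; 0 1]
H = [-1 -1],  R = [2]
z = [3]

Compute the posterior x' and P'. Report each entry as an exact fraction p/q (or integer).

x' = [82/29, -165/29]
P' = [494/87 -134/29; -134/29 160/29]

x̄ = F·x = [6, -3]
P̄ = F·P·Fᵀ + Q = [30 16; 16 23]
y = z − H·x̄ = [6]
S = H·P̄·Hᵀ + R = [87]
K = P̄·Hᵀ·S⁻¹ = [-46/87; -13/29]
x' = x̄ + K·y = [82/29, -165/29]
P' = (I − K·H)·P̄ = [494/87 -134/29; -134/29 160/29]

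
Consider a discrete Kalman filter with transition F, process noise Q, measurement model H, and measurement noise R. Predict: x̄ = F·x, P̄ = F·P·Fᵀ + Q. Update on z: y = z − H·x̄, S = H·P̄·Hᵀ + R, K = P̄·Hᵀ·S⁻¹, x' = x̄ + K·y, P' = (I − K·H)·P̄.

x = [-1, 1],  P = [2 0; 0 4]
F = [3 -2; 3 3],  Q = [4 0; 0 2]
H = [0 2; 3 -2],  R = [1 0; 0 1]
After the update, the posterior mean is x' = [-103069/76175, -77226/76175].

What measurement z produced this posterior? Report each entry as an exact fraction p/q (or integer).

z = [-2, -2]

x̄ = F·x = [-5, 0]
P̄ = F·P·Fᵀ + Q = [38 -6; -6 56]
S = H·P̄·Hᵀ + R = [225 -260; -260 639]
K = P̄·Hᵀ·S⁻¹ = [25092/76175 5046/15235; 37768/76175 -26/15235]
x' − x̄ = [277806/76175, -77226/76175] = K·y
y = (KᵀK)⁻¹·Kᵀ·(x' − x̄) = [-2, 13]
z = y + H·x̄ = [-2, 13] + [0, -15] = [-2, -2]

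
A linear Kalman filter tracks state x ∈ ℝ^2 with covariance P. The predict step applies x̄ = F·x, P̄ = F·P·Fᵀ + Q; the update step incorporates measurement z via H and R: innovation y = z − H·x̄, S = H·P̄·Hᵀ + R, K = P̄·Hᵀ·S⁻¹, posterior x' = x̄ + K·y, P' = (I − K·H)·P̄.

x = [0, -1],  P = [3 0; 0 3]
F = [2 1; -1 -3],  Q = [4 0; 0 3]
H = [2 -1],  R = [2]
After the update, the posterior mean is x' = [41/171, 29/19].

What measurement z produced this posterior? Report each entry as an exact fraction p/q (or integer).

x̄ = F·x = [-1, 3]
P̄ = F·P·Fᵀ + Q = [19 -15; -15 33]
S = H·P̄·Hᵀ + R = [171]
K = P̄·Hᵀ·S⁻¹ = [53/171; -7/19]
x' − x̄ = [212/171, -28/19] = K·y
y = (KᵀK)⁻¹·Kᵀ·(x' − x̄) = [4]
z = y + H·x̄ = [4] + [-5] = [-1]

z = [-1]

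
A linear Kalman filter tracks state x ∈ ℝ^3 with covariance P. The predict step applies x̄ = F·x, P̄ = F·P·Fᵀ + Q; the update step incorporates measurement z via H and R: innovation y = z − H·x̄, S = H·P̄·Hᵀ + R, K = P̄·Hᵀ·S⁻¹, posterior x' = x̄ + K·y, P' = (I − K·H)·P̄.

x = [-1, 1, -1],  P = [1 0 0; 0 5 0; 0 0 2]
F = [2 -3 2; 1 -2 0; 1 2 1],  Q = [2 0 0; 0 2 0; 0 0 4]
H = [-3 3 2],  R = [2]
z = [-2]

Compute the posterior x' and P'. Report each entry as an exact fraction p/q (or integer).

x' = [-259/166, -43/166, -483/166]
P' = [2947/332 2239/332 933/332; 2239/332 3411/332 -1823/332; 933/332 -1823/332 4203/332]

x̄ = F·x = [-7, -3, 0]
P̄ = F·P·Fᵀ + Q = [59 32 -24; 32 23 -19; -24 -19 27]
y = z − H·x̄ = [-14]
S = H·P̄·Hᵀ + R = [332]
K = P̄·Hᵀ·S⁻¹ = [-129/332; -65/332; 69/332]
x' = x̄ + K·y = [-259/166, -43/166, -483/166]
P' = (I − K·H)·P̄ = [2947/332 2239/332 933/332; 2239/332 3411/332 -1823/332; 933/332 -1823/332 4203/332]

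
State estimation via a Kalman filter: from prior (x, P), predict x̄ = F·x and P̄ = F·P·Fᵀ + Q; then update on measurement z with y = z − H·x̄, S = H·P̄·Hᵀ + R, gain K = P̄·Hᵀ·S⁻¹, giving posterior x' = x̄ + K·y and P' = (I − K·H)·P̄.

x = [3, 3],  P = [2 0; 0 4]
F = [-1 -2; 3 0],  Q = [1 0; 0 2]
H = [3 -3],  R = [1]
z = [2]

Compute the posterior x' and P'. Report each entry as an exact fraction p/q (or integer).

x̄ = F·x = [-9, 9]
P̄ = F·P·Fᵀ + Q = [19 -6; -6 20]
y = z − H·x̄ = [56]
S = H·P̄·Hᵀ + R = [460]
K = P̄·Hᵀ·S⁻¹ = [15/92; -39/230]
x' = x̄ + K·y = [3/23, -57/115]
P' = (I − K·H)·P̄ = [623/92 309/46; 309/46 779/115]

x' = [3/23, -57/115]
P' = [623/92 309/46; 309/46 779/115]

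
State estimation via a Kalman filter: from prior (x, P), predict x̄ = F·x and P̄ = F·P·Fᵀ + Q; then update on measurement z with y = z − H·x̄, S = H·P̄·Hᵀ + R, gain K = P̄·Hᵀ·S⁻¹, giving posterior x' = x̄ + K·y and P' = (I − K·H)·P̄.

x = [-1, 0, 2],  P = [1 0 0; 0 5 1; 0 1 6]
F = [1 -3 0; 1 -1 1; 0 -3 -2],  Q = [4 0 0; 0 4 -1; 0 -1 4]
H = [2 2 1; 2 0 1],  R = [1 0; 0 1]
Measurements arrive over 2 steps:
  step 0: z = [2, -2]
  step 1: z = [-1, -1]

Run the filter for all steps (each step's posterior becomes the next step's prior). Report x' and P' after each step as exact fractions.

step 0: x' = [4461/8537, 16839/8537, -25782/8537], P' = [14336/8537 349/8537 -27791/8537; 349/8537 12248/25611 -4767/8537; -27791/8537 -4767/8537 62139/8537]
step 1: x' = [-2211544/1871355, -20029264/84210975, 129537713/84210975], P' = [207832/124757 40738/1871355 -6009731/1871355; 40738/1871355 39579553/84210975 -43155701/84210975; -6009731/1871355 -43155701/84210975 601892992/84210975]

step 0: x̄ = F·x = [-1, 1, -4]
step 0: P̄ = F·P·Fᵀ + Q = [50 13 51; 13 14 1; 51 1 85]
step 0: y = z − H·x̄ = [6, 4]
step 0: S = H·P̄·Hᵀ + R = [654 543; 543 490]
step 0: K = P̄·Hᵀ·S⁻¹ = [1579/8537 881/8537; 12289/25611 -4069/8537; -2977/8537 6557/8537]
step 0: x' = x̄ + K·y = [4461/8537, 16839/8537, -25782/8537]
step 0: P' = (I − K·H)·P̄ = [14336/8537 349/8537 -27791/8537; 349/8537 12248/25611 -4767/8537; -27791/8537 -4767/8537 62139/8537]
step 1: x̄ = F·x = [-46056/8537, -38160/8537, 1047/8537]
step 1: P̄ = F·P·Fᵀ + Q = [83134/8537 11698/8537 62677/8537; 11698/8537 203879/25611 -61265/8537; 62677/8537 -61265/8537 262244/8537]
step 1: y = z − H·x̄ = [158848/8537, 82528/8537]
step 1: S = H·P̄·Hᵀ + R = [2923163/25611 769750/8537; 769750/8537 854025/8537]
step 1: K = P̄·Hᵀ·S⁻¹ = [20447/124757 225229/1871355; 528931/1122813 -39489281/84210975; -337256/1122813 61017202/84210975]
step 1: x' = x̄ + K·y = [-2211544/1871355, -20029264/84210975, 129537713/84210975]
step 1: P' = (I − K·H)·P̄ = [207832/124757 40738/1871355 -6009731/1871355; 40738/1871355 39579553/84210975 -43155701/84210975; -6009731/1871355 -43155701/84210975 601892992/84210975]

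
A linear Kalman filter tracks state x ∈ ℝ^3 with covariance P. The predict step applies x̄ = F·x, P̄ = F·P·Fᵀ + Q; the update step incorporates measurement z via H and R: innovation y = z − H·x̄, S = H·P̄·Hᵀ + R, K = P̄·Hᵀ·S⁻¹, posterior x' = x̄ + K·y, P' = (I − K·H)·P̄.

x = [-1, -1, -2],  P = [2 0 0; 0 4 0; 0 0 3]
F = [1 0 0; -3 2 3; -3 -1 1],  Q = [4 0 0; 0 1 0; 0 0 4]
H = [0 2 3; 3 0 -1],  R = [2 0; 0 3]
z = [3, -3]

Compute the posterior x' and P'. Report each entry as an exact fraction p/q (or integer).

x̄ = F·x = [-1, -5, 2]
P̄ = F·P·Fᵀ + Q = [6 -6 -6; -6 62 19; -6 19 29]
y = z − H·x̄ = [7, 2]
S = H·P̄·Hᵀ + R = [739 -215; -215 122]
K = P̄·Hᵀ·S⁻¹ = [1500/43933 11286/43933; 14127/43933 11572/43933; 5145/43933 -7858/43933]
x' = x̄ + K·y = [-10861/43933, -97632/43933, 108165/43933]
P' = (I − K·H)·P̄ = [37734/43933 -117516/43933 79344/43933; -117516/43933 595023/43933 -387264/43933; 79344/43933 -387264/43933 261606/43933]

x' = [-10861/43933, -97632/43933, 108165/43933]
P' = [37734/43933 -117516/43933 79344/43933; -117516/43933 595023/43933 -387264/43933; 79344/43933 -387264/43933 261606/43933]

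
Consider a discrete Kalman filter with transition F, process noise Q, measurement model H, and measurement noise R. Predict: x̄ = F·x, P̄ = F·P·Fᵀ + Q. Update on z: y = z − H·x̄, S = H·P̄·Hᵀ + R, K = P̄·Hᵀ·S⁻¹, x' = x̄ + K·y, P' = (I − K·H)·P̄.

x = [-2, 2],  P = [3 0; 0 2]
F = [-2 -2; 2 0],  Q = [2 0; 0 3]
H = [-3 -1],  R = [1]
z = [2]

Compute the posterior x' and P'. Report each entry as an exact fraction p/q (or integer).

x̄ = F·x = [0, -4]
P̄ = F·P·Fᵀ + Q = [22 -12; -12 15]
y = z − H·x̄ = [-2]
S = H·P̄·Hᵀ + R = [142]
K = P̄·Hᵀ·S⁻¹ = [-27/71; 21/142]
x' = x̄ + K·y = [54/71, -305/71]
P' = (I − K·H)·P̄ = [104/71 -285/71; -285/71 1689/142]

x' = [54/71, -305/71]
P' = [104/71 -285/71; -285/71 1689/142]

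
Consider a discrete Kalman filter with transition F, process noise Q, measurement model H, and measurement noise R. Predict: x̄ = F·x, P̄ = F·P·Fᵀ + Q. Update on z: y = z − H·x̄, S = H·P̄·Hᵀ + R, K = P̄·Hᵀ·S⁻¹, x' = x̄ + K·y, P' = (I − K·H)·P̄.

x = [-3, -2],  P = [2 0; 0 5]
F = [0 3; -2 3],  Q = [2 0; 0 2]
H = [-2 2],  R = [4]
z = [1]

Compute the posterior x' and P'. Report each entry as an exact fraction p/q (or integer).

x̄ = F·x = [-6, 0]
P̄ = F·P·Fᵀ + Q = [47 45; 45 55]
y = z − H·x̄ = [-11]
S = H·P̄·Hᵀ + R = [52]
K = P̄·Hᵀ·S⁻¹ = [-1/13; 5/13]
x' = x̄ + K·y = [-67/13, -55/13]
P' = (I − K·H)·P̄ = [607/13 605/13; 605/13 615/13]

x' = [-67/13, -55/13]
P' = [607/13 605/13; 605/13 615/13]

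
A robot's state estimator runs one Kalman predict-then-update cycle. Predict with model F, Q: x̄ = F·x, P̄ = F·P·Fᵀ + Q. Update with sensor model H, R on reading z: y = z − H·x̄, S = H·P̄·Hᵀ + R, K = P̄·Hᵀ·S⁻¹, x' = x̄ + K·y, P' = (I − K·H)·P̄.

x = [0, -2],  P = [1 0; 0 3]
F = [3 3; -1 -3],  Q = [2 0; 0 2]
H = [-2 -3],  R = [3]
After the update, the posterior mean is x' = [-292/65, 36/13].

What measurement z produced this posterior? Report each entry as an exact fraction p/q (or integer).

x̄ = F·x = [-6, 6]
P̄ = F·P·Fᵀ + Q = [38 -30; -30 30]
S = H·P̄·Hᵀ + R = [65]
K = P̄·Hᵀ·S⁻¹ = [14/65; -6/13]
x' − x̄ = [98/65, -42/13] = K·y
y = (KᵀK)⁻¹·Kᵀ·(x' − x̄) = [7]
z = y + H·x̄ = [7] + [-6] = [1]

z = [1]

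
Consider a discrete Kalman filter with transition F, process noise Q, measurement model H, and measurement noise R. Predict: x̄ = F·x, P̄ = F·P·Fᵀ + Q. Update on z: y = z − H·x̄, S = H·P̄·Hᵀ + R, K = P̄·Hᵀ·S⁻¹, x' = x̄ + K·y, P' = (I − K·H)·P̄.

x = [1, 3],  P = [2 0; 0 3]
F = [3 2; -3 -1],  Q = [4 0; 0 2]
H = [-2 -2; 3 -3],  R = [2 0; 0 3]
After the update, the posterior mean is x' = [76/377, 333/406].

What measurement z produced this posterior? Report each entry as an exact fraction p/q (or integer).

x̄ = F·x = [9, -6]
P̄ = F·P·Fᵀ + Q = [34 -24; -24 23]
S = H·P̄·Hᵀ + R = [38 -66; -66 948]
K = P̄·Hᵀ·S⁻¹ = [-89/377 63/377; -95/406 -67/406]
x' − x̄ = [-3317/377, 2769/406] = K·y
y = (KᵀK)⁻¹·Kᵀ·(x' − x̄) = [4, -47]
z = y + H·x̄ = [4, -47] + [-6, 45] = [-2, -2]

z = [-2, -2]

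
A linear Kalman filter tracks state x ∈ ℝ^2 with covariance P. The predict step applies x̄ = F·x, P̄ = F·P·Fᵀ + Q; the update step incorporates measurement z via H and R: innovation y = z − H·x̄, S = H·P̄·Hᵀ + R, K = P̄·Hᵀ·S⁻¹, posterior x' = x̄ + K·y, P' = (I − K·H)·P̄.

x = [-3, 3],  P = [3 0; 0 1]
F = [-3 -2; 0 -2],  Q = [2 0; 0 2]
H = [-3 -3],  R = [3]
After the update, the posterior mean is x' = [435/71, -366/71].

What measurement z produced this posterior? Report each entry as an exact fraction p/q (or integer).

z = [-3]

x̄ = F·x = [3, -6]
P̄ = F·P·Fᵀ + Q = [33 4; 4 6]
S = H·P̄·Hᵀ + R = [426]
K = P̄·Hᵀ·S⁻¹ = [-37/142; -5/71]
x' − x̄ = [222/71, 60/71] = K·y
y = (KᵀK)⁻¹·Kᵀ·(x' − x̄) = [-12]
z = y + H·x̄ = [-12] + [9] = [-3]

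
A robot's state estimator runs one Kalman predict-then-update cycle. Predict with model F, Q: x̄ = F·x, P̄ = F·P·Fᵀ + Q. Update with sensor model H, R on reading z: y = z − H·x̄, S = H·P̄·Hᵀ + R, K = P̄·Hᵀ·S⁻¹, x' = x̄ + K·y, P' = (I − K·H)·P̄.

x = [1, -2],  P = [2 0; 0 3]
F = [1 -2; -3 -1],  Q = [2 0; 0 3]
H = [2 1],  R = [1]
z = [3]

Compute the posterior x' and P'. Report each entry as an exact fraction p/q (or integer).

x̄ = F·x = [5, -1]
P̄ = F·P·Fᵀ + Q = [16 0; 0 24]
y = z − H·x̄ = [-6]
S = H·P̄·Hᵀ + R = [89]
K = P̄·Hᵀ·S⁻¹ = [32/89; 24/89]
x' = x̄ + K·y = [253/89, -233/89]
P' = (I − K·H)·P̄ = [400/89 -768/89; -768/89 1560/89]

x' = [253/89, -233/89]
P' = [400/89 -768/89; -768/89 1560/89]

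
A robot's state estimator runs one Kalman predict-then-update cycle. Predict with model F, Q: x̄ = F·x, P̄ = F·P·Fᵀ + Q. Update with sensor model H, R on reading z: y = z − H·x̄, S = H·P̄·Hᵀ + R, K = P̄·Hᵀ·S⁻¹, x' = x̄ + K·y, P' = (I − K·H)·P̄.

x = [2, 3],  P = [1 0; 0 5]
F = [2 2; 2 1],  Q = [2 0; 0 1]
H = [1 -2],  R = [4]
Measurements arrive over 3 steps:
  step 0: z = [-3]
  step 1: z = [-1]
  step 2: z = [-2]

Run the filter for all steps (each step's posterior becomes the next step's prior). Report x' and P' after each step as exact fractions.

step 0: x' = [69/7, 46/7], P' = [180/7 92/7; 92/7 52/7]
step 1: x' = [2929/395, 1793/395], P' = [12296/395 7222/395; 7222/395 4529/395]
step 2: x' = [139408/26567, 3269/857], P' = [905388/26567 17096/857; 17096/857 10626/857]

step 0: x̄ = F·x = [10, 7]
step 0: P̄ = F·P·Fᵀ + Q = [26 14; 14 10]
step 0: y = z − H·x̄ = [1]
step 0: S = H·P̄·Hᵀ + R = [14]
step 0: K = P̄·Hᵀ·S⁻¹ = [-1/7; -3/7]
step 0: x' = x̄ + K·y = [69/7, 46/7]
step 0: P' = (I − K·H)·P̄ = [180/7 92/7; 92/7 52/7]
step 1: x̄ = F·x = [230/7, 184/7]
step 1: P̄ = F·P·Fᵀ + Q = [1678/7 1376/7; 1376/7 1147/7]
step 1: y = z − H·x̄ = [131/7]
step 1: S = H·P̄·Hᵀ + R = [790/7]
step 1: K = P̄·Hᵀ·S⁻¹ = [-537/395; -459/395]
step 1: x' = x̄ + K·y = [2929/395, 1793/395]
step 1: P' = (I − K·H)·P̄ = [12296/395 7222/395; 7222/395 4529/395]
step 2: x̄ = F·x = [9444/395, 7651/395]
step 2: P̄ = F·P·Fᵀ + Q = [125866/395 101574/395; 101574/395 82996/395]
step 2: y = z − H·x̄ = [5068/395]
step 2: S = H·P̄·Hᵀ + R = [53134/395]
step 2: K = P̄·Hᵀ·S⁻¹ = [-38641/26567; -1039/857]
step 2: x' = x̄ + K·y = [139408/26567, 3269/857]
step 2: P' = (I − K·H)·P̄ = [905388/26567 17096/857; 17096/857 10626/857]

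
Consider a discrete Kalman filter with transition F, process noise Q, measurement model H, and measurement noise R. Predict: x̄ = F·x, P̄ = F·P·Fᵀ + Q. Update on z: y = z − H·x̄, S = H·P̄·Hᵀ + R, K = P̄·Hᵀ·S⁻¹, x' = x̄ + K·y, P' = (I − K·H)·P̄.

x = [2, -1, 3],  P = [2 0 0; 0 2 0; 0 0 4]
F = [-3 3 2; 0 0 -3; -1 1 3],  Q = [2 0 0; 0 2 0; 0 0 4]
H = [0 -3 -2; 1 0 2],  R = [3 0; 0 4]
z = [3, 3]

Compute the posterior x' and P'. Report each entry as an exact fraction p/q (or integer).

x̄ = F·x = [-3, -9, 6]
P̄ = F·P·Fᵀ + Q = [54 -24 36; -24 38 -36; 36 -36 44]
y = z − H·x̄ = [-12, -6]
S = H·P̄·Hᵀ + R = [89 40; 40 378]
K = P̄·Hᵀ·S⁻¹ = [-2520/16021 5607/16021; -6018/16021 -3432/16021; 1300/16021 5118/16021]
x' = x̄ + K·y = [-51465/16021, -51381/16021, 49818/16021]
P' = (I − K·H)·P̄ = [158652/16021 47928/16021 -68112/16021; 47928/16021 26570/16021 -30828/16021; -68112/16021 -30828/16021 44292/16021]

x' = [-51465/16021, -51381/16021, 49818/16021]
P' = [158652/16021 47928/16021 -68112/16021; 47928/16021 26570/16021 -30828/16021; -68112/16021 -30828/16021 44292/16021]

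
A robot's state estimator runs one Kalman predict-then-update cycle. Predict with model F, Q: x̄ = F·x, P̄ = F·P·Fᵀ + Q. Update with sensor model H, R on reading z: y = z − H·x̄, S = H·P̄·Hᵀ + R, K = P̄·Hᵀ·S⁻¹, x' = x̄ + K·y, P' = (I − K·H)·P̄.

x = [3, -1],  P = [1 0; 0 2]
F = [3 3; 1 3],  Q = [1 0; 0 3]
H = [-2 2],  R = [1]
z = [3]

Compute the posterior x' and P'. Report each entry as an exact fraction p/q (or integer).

x̄ = F·x = [6, 0]
P̄ = F·P·Fᵀ + Q = [28 21; 21 22]
y = z − H·x̄ = [15]
S = H·P̄·Hᵀ + R = [33]
K = P̄·Hᵀ·S⁻¹ = [-14/33; 2/33]
x' = x̄ + K·y = [-4/11, 10/11]
P' = (I − K·H)·P̄ = [728/33 721/33; 721/33 722/33]

x' = [-4/11, 10/11]
P' = [728/33 721/33; 721/33 722/33]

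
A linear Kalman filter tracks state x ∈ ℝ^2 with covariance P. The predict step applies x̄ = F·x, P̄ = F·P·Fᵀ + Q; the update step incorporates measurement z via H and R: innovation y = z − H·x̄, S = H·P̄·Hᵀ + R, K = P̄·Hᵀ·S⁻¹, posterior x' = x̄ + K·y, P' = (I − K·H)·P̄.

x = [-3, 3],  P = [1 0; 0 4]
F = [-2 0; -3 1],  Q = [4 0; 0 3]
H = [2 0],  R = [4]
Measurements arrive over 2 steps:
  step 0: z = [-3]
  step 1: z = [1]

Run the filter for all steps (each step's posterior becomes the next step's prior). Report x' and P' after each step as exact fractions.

step 0: x̄ = F·x = [6, 12]
step 0: P̄ = F·P·Fᵀ + Q = [8 6; 6 16]
step 0: y = z − H·x̄ = [-15]
step 0: S = H·P̄·Hᵀ + R = [36]
step 0: K = P̄·Hᵀ·S⁻¹ = [4/9; 1/3]
step 0: x' = x̄ + K·y = [-2/3, 7]
step 0: P' = (I − K·H)·P̄ = [8/9 2/3; 2/3 12]
step 1: x̄ = F·x = [4/3, 9]
step 1: P̄ = F·P·Fᵀ + Q = [68/9 4; 4 19]
step 1: y = z − H·x̄ = [-5/3]
step 1: S = H·P̄·Hᵀ + R = [308/9]
step 1: K = P̄·Hᵀ·S⁻¹ = [34/77; 18/77]
step 1: x' = x̄ + K·y = [46/77, 663/77]
step 1: P' = (I − K·H)·P̄ = [68/77 36/77; 36/77 1319/77]

step 0: x' = [-2/3, 7], P' = [8/9 2/3; 2/3 12]
step 1: x' = [46/77, 663/77], P' = [68/77 36/77; 36/77 1319/77]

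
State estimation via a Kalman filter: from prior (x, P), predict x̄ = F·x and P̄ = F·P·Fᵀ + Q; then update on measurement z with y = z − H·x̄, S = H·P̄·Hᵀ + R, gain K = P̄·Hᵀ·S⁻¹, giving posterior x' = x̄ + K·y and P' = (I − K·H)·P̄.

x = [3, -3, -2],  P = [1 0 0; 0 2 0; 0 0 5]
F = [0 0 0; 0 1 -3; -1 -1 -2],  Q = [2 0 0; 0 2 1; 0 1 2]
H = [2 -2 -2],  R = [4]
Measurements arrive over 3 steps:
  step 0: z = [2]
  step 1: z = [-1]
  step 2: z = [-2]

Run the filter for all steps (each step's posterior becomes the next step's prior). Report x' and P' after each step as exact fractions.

step 0: x̄ = F·x = [0, 3, 4]
step 0: P̄ = F·P·Fᵀ + Q = [2 0 0; 0 49 29; 0 29 25]
step 0: y = z − H·x̄ = [16]
step 0: S = H·P̄·Hᵀ + R = [540]
step 0: K = P̄·Hᵀ·S⁻¹ = [1/135; -13/45; -1/5]
step 0: x' = x̄ + K·y = [16/135, -73/45, 4/5]
step 0: P' = (I − K·H)·P̄ = [266/135 52/45 4/5; 52/45 59/15 -11/5; 4/5 -11/5 17/5]
step 1: x̄ = F·x = [0, -181/45, -13/135]
step 1: P̄ = F·P·Fᵀ + Q = [2 0 0; 0 746/15 743/45; 0 743/45 2459/135]
step 1: y = z − H·x̄ = [-1247/135]
step 1: S = H·P̄·Hᵀ + R = [56144/135]
step 1: K = P̄·Hᵀ·S⁻¹ = [135/14036; -813/2552; -586/3509]
step 1: x' = x̄ + K·y = [-43/484, -95/88, 175/121]
step 1: P' = (I − K·H)·P̄ = [6883/3509 813/638 2344/3509; 813/638 873/116 -1791/319; 2344/3509 -1791/319 23217/3509]
step 2: x̄ = F·x = [0, -5245/968, -1669/968]
step 2: P̄ = F·P·Fᵀ + Q = [2 0 0; 0 1442341/14036 397049/14036; 0 397049/14036 290769/14036]
step 2: y = z − H·x̄ = [-3941/242]
step 2: S = H·P̄·Hᵀ + R = [2569316/3509]
step 2: K = P̄·Hᵀ·S⁻¹ = [3509/642329; -919695/2569316; -343909/2569316]
step 2: x' = x̄ + K·y = [-114289/1284658, 1055795/2569316, 585327/1284658]
step 2: P' = (I − K·H)·P̄ = [1270622/642329 919695/642329 343909/642329; 919695/642329 5743699/642329 -8728313/1284658; 343909/642329 -8728313/1284658 4880020/642329]

step 0: x' = [16/135, -73/45, 4/5], P' = [266/135 52/45 4/5; 52/45 59/15 -11/5; 4/5 -11/5 17/5]
step 1: x' = [-43/484, -95/88, 175/121], P' = [6883/3509 813/638 2344/3509; 813/638 873/116 -1791/319; 2344/3509 -1791/319 23217/3509]
step 2: x' = [-114289/1284658, 1055795/2569316, 585327/1284658], P' = [1270622/642329 919695/642329 343909/642329; 919695/642329 5743699/642329 -8728313/1284658; 343909/642329 -8728313/1284658 4880020/642329]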